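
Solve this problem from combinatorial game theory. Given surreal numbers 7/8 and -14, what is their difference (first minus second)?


x = 7/8, y = -14
Converting to common denominator: 8
x = 7/8, y = -112/8
x - y = 7/8 - -14 = 119/8

119/8


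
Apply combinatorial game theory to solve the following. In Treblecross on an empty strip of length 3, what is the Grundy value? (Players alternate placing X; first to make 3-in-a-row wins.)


Treblecross: place X on empty cells; 3-in-a-row wins.
Playing within two cells of an existing X lets the opponent win at once, so sensible play treats the cells i-2..i+2 around each X as dead. The player left with no safe cell loses, so this is a normal-play take-away game on strips of safe cells.
Placing X at cell i (0-indexed) of a strip of k safe cells leaves independent strips of sizes max(0, i-2) and max(0, k-i-3). Hence G(k) = mex{ G(max(0,i-2)) XOR G(max(0,k-i-3)) : 0 <= i < k }, with G(0) = 0.
G(1): splits (0,0):0^0=0 -> mex({0}) = 1
G(2): splits (0,0):0^0=0 -> mex({0}) = 1
G(3): splits (0,0):0^0=0 -> mex({0}) = 1
Therefore G(3) = 1.

1


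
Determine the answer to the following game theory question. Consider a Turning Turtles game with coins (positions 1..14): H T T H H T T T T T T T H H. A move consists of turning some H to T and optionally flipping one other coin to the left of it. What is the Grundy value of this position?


Coins: H T T H H T T T T T T T H H
Key fact: a single head at position k behaves exactly like a Nim heap of size k (turning it to T and optionally flipping a coin at j < k corresponds to moving the heap from k to j, or to 0), and heads combine as a disjunctive sum (two heads at the same place would cancel, matching j XOR j = 0). So the Nim-value is the XOR of the 1-indexed positions of the heads.
Face-up positions (1-indexed): [1, 4, 5, 13, 14]
XOR 0 with 1: 0 XOR 1 = 1
XOR 1 with 4: 1 XOR 4 = 5
XOR 5 with 5: 5 XOR 5 = 0
XOR 0 with 13: 0 XOR 13 = 13
XOR 13 with 14: 13 XOR 14 = 3
Nim-value = 3

3


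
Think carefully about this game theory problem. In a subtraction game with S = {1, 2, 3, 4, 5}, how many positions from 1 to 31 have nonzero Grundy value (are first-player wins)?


Subtraction set S = {1, 2, 3, 4, 5}, so G(n) = n mod 6.
G(n) = 0 when n is a multiple of 6.
Multiples of 6 in [1, 31]: 5
N-positions (nonzero Grundy) = 31 - 5 = 26

26


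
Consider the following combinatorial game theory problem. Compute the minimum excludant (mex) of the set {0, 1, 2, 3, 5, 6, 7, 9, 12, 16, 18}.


Set = {0, 1, 2, 3, 5, 6, 7, 9, 12, 16, 18}
0 is in the set.
1 is in the set.
2 is in the set.
3 is in the set.
4 is NOT in the set. This is the mex.
mex = 4

4


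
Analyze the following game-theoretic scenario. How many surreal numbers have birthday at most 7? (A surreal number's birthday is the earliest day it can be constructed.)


Day 0: {|} = 0 is born. Count = 1.
Day n: the number of surreal numbers born by day n is 2^(n+1) - 1.
By day 0: 2^1 - 1 = 1
By day 1: 2^2 - 1 = 3
By day 2: 2^3 - 1 = 7
By day 3: 2^4 - 1 = 15
By day 4: 2^5 - 1 = 31
By day 5: 2^6 - 1 = 63
By day 6: 2^7 - 1 = 127
By day 7: 2^8 - 1 = 255
By day 7: 255 surreal numbers.

255


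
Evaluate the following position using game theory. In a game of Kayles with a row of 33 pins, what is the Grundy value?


Kayles: a move removes 1 or 2 adjacent pins from a contiguous row.
Removing pins from a row of k leaves two independent rows (a, b) with a + b = k - 1 (one pin) or a + b = k - 2 (two pins); an end removal gives a = 0.
By Sprague-Grundy, G(k) = mex{ G(a) XOR G(b) } over all these splits. G(0) = 0.
G(1): splits (0,0):0^0=0 -> mex({0}) = 1
G(2): splits (0,1):0^1=1 (0,0):0^0=0 -> mex({0, 1}) = 2
G(3): splits (0,2):0^2=2 (1,1):1^1=0 (0,1):0^1=1 -> mex({0, 1, 2}) = 3
G(4): splits (0,3):0^3=3 (1,2):1^2=3 (0,2):0^2=2 (1,1):1^1=0 -> mex({0, 2, 3}) = 1
G(5): splits (0,4):0^1=1 (1,3):1^3=2 (2,2):2^2=0 (0,3):0^3=3 (1,2):1^2=3 -> mex({0, 1, 2, 3}) = 4
G(6) = mex({0, 1, 2, 4}) = 3
G(7) = mex({0, 1, 3, 4, 5}) = 2
G(8) = mex({0, 2, 3, 5, 6}) = 1
G(9) = mex({0, 1, 2, 3, 6, 7}) = 4
G(10) = mex({0, 1, 3, 4, 5, 7}) = 2
G(11) = mex({0, 1, 2, 3, 4, 5}) = 6
G(12) = mex({0, 1, 2, 3, 5, 6, 7}) = 4
G(13) = mex({0, 2, 3, 4, 6, 7}) = 1
G(14) = mex({0, 1, 4, 5, 6, 7}) = 2
G(15) = mex({0, 1, 2, 3, 4, 5, 6}) = 7
G(16) = mex({0, 2, 3, 5, 6, 7}) = 1
G(17) = mex({0, 1, 2, 3, 5, 6, 7}) = 4
G(18) = mex({0, 1, 2, 4, 5, 6}) = 3
G(19) = mex({0, 1, 3, 4, 5, 7}) = 2
G(20) = mex({0, 2, 3, 4, 5, 6, 7}) = 1
G(21) = mex({0, 1, 2, 3, 5, 6, 7}) = 4
G(22) = mex({0, 1, 2, 3, 4, 5, 7}) = 6
G(23) = mex({0, 1, 2, 3, 4, 5, 6}) = 7
G(24) = mex({0, 1, 2, 3, 5, 6, 7}) = 4
G(25) = mex({0, 2, 3, 4, 6, 7}) = 1
G(26) = mex({0, 1, 3, 4, 5, 6, 7}) = 2
G(27) = mex({0, 1, 2, 3, 4, 5, 6, 7}) = 8
G(28) = mex({0, 1, 2, 3, 4, 6, 7, 8}) = 5
G(29) = mex({0, 1, 2, 3, 5, 6, 7, 8, 9}) = 4
G(30) = mex({0, 1, 2, 3, 4, 5, 6, 9, 10}) = 7
G(31) = mex({0, 1, 3, 4, 5, 7, 10, 11}) = 2
G(32) = mex({0, 2, 3, 4, 5, 6, 7, 9, 11}) = 1
G(33) = mex({0, 1, 2, 3, 4, 5, 6, 7, 9, 12}) = 8
Therefore G(33) = 8.

8


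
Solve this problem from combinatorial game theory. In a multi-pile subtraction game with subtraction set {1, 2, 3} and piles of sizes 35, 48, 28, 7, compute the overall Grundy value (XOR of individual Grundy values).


Subtraction set: {1, 2, 3}
For this subtraction set, G(n) = n mod 4 (period = max + 1 = 4).
Pile 1 (size 35): G(35) = 35 mod 4 = 3
Pile 2 (size 48): G(48) = 48 mod 4 = 0
Pile 3 (size 28): G(28) = 28 mod 4 = 0
Pile 4 (size 7): G(7) = 7 mod 4 = 3
Total Grundy value = XOR of all: 3 XOR 0 XOR 0 XOR 3 = 0

0


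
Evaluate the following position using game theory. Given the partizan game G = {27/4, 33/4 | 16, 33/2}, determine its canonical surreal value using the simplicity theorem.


Left options: {27/4, 33/4}, max = 33/4
Right options: {16, 33/2}, min = 16
All options are numbers and max(Left) < min(Right), so by the simplicity theorem the value is the simplest (earliest-born) number strictly between 33/4 and 16.
Integers 9 through 15 all lie strictly between 33/4 and 16.
Among integers, the simplest (lowest birthday = smallest |n|; 0 is born on day 0, +-n on day n) is 9.
No non-integer in the interval can be simpler: if x is a non-integer in the interval, then floor(x) or ceil(x) also lies in the interval (the interval contains an integer), and both are proper prefixes of x's sign expansion, i.e. born earlier. So the game value is 9.
Game value = 9

9


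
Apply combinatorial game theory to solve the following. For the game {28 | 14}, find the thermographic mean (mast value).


Game = {28 | 14}, a switch {a | b} with numbers a > b.
Its thermograph has left wall a - t and right wall b + t, which meet at t = (a - b)/2, where both equal (a + b)/2. So the mast (mean value) is at (a + b)/2.
Mean = (28 + (14))/2 = 42/2 = 21

21


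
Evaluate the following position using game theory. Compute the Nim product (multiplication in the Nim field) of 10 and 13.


Nim multiplication is bilinear over XOR: (u XOR v) * w = (u*w) XOR (v*w).
So we split each operand into its bit components and XOR the pairwise Nim products.
10 = 2 + 8 (as XOR of powers of 2).
13 = 1 + 4 + 8 (as XOR of powers of 2).
Using the standard Nim-product table on single bits:
  2*2 = 3,   2*4 = 8,   2*8 = 12,
  4*4 = 6,   4*8 = 11,  8*8 = 13,
and  1*x = x (identity), k*l = l*k (commutative).
Pairwise Nim products:
  2 * 1 = 2
  2 * 4 = 8
  2 * 8 = 12
  8 * 1 = 8
  8 * 4 = 11
  8 * 8 = 13
XOR them: 2 XOR 8 XOR 12 XOR 8 XOR 11 XOR 13 = 8.
Result: 10 * 13 = 8 (in Nim).

8


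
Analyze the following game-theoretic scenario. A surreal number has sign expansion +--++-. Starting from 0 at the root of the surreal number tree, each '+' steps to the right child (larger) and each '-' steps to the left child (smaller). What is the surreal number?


Sign expansion: +--++-
Rule: track bounds (lo, hi), initially (-inf, +inf). On '+', the current value becomes lo and we move to the simplest number in (value, hi): value + 1 if hi = +inf, otherwise the midpoint (value + hi)/2. On '-', the current value becomes hi and we move to value - 1 if lo = -inf, otherwise the midpoint (lo + value)/2.
Start at 0.
Step 1: sign = +, move right. Bounds: (0, +inf). Value = 1
Step 2: sign = -, move left. Bounds: (0, 1). Value = 1/2
Step 3: sign = -, move left. Bounds: (0, 1/2). Value = 1/4
Step 4: sign = +, move right. Bounds: (1/4, 1/2). Value = 3/8
Step 5: sign = +, move right. Bounds: (3/8, 1/2). Value = 7/16
Step 6: sign = -, move left. Bounds: (3/8, 7/16). Value = 13/32
The surreal number with sign expansion +--++- is 13/32.

13/32


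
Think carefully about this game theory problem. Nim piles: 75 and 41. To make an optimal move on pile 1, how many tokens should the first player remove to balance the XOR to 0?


Piles: 75 and 41
Current XOR: 75 XOR 41 = 98 (non-zero, so this is an N-position).
To make the XOR zero, we need to find a move that balances the piles.
For pile 1 (size 75): target = 75 XOR 98 = 41
We reduce pile 1 from 75 to 41.
Tokens removed: 75 - 41 = 34
Verification: 41 XOR 41 = 0

34


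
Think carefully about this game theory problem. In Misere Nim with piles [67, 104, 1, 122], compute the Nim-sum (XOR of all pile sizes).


We need the XOR (exclusive or) of all pile sizes.
After XOR-ing pile 1 (size 67): 0 XOR 67 = 67
After XOR-ing pile 2 (size 104): 67 XOR 104 = 43
After XOR-ing pile 3 (size 1): 43 XOR 1 = 42
After XOR-ing pile 4 (size 122): 42 XOR 122 = 80
The Nim-value of this position is 80.

80


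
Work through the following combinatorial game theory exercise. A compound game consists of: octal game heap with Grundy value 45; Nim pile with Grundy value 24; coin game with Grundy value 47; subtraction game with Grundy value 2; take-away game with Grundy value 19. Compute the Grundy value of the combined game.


By the Sprague-Grundy theorem, the Grundy value of a sum of games is the XOR of individual Grundy values.
octal game heap: Grundy value = 45. Running XOR: 0 XOR 45 = 45
Nim pile: Grundy value = 24. Running XOR: 45 XOR 24 = 53
coin game: Grundy value = 47. Running XOR: 53 XOR 47 = 26
subtraction game: Grundy value = 2. Running XOR: 26 XOR 2 = 24
take-away game: Grundy value = 19. Running XOR: 24 XOR 19 = 11
The combined Grundy value is 11.

11


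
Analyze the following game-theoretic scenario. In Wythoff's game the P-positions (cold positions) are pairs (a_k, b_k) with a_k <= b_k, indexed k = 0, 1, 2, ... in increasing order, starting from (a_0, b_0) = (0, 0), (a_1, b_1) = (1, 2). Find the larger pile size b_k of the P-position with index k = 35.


By Wythoff's theorem, a_k = floor(k * phi) and b_k = floor(k * phi^2) = a_k + k, where phi = (1 + sqrt(5))/2 is the golden ratio.
phi = (1 + sqrt(5))/2 = 1.618034
phi^2 = phi + 1 = 2.618034
k = 35
k * phi^2 = 35 * 2.618034 = 91.631190
b_35 = floor(k * phi^2) = 91 (check: a_35 + k = 56 + 35 = 91)

91


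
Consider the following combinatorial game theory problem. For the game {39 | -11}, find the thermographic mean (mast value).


Game = {39 | -11}, a switch {a | b} with numbers a > b.
Its thermograph has left wall a - t and right wall b + t, which meet at t = (a - b)/2, where both equal (a + b)/2. So the mast (mean value) is at (a + b)/2.
Mean = (39 + (-11))/2 = 28/2 = 14

14


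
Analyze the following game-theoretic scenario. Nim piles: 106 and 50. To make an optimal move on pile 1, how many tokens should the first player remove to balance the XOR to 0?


Piles: 106 and 50
Current XOR: 106 XOR 50 = 88 (non-zero, so this is an N-position).
To make the XOR zero, we need to find a move that balances the piles.
For pile 1 (size 106): target = 106 XOR 88 = 50
We reduce pile 1 from 106 to 50.
Tokens removed: 106 - 50 = 56
Verification: 50 XOR 50 = 0

56


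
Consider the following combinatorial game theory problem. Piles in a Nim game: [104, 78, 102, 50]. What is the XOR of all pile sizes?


We need the XOR (exclusive or) of all pile sizes.
After XOR-ing pile 1 (size 104): 0 XOR 104 = 104
After XOR-ing pile 2 (size 78): 104 XOR 78 = 38
After XOR-ing pile 3 (size 102): 38 XOR 102 = 64
After XOR-ing pile 4 (size 50): 64 XOR 50 = 114
The Nim-value of this position is 114.

114


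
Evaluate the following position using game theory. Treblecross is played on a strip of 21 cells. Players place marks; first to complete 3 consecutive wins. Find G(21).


Treblecross: place X on empty cells; 3-in-a-row wins.
Playing within two cells of an existing X lets the opponent win at once, so sensible play treats the cells i-2..i+2 around each X as dead. The player left with no safe cell loses, so this is a normal-play take-away game on strips of safe cells.
Placing X at cell i (0-indexed) of a strip of k safe cells leaves independent strips of sizes max(0, i-2) and max(0, k-i-3). Hence G(k) = mex{ G(max(0,i-2)) XOR G(max(0,k-i-3)) : 0 <= i < k }, with G(0) = 0.
G(1): splits (0,0):0^0=0 -> mex({0}) = 1
G(2): splits (0,0):0^0=0 -> mex({0}) = 1
G(3): splits (0,0):0^0=0 -> mex({0}) = 1
G(4): splits (0,1):0^1=1 (0,0):0^0=0 -> mex({0, 1}) = 2
G(5): splits (0,2):0^1=1 (0,1):0^1=1 (0,0):0^0=0 -> mex({0, 1}) = 2
G(6) = mex({1}) = 0
G(7) = mex({0, 1, 2}) = 3
G(8) = mex({0, 1, 2}) = 3
G(9) = mex({0, 2}) = 1
G(10) = mex({0, 2, 3}) = 1
G(11) = mex({0, 3}) = 1
G(12) = mex({1, 3}) = 0
G(13) = mex({0, 1, 2, 3}) = 4
G(14) = mex({0, 1, 2}) = 3
G(15) = mex({0, 1, 2}) = 3
G(16) = mex({0, 1, 2, 4}) = 3
G(17) = mex({0, 1, 3, 4}) = 2
G(18) = mex({0, 1, 3, 4}) = 2
G(19) = mex({0, 1, 3, 5}) = 2
G(20) = mex({0, 1, 2, 3, 5}) = 4
G(21) = mex({0, 1, 2, 3, 5}) = 4
Therefore G(21) = 4.

4


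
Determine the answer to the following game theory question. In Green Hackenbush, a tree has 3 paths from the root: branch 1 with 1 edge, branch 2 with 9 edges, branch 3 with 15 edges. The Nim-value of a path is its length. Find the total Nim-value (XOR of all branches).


The tree has 3 branches from the ground vertex.
In Green Hackenbush, the Nim-value of a simple path of length k is k.
Branch 1: length 1, Nim-value = 1
Branch 2: length 9, Nim-value = 9
Branch 3: length 15, Nim-value = 15
Total Nim-value = XOR of all branch values:
0 XOR 1 = 1
1 XOR 9 = 8
8 XOR 15 = 7
Nim-value of the tree = 7

7


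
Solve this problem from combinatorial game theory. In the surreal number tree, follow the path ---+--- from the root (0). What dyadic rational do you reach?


Sign expansion: ---+---
Rule: track bounds (lo, hi), initially (-inf, +inf). On '+', the current value becomes lo and we move to the simplest number in (value, hi): value + 1 if hi = +inf, otherwise the midpoint (value + hi)/2. On '-', the current value becomes hi and we move to value - 1 if lo = -inf, otherwise the midpoint (lo + value)/2.
Start at 0.
Step 1: sign = -, move left. Bounds: (-inf, 0). Value = -1
Step 2: sign = -, move left. Bounds: (-inf, -1). Value = -2
Step 3: sign = -, move left. Bounds: (-inf, -2). Value = -3
Step 4: sign = +, move right. Bounds: (-3, -2). Value = -5/2
Step 5: sign = -, move left. Bounds: (-3, -5/2). Value = -11/4
Step 6: sign = -, move left. Bounds: (-3, -11/4). Value = -23/8
Step 7: sign = -, move left. Bounds: (-3, -23/8). Value = -47/16
The surreal number with sign expansion ---+--- is -47/16.

-47/16


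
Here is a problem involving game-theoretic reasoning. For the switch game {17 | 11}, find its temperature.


The game is {17 | 11}, a switch {a | b} with numbers a > b.
Cooling {a | b} by t gives {a - t | b + t}, which stops being hot when a - t = b + t, i.e. at t = (a - b)/2. So the temperature of a switch is (a - b)/2.
Temperature = (Left option - Right option) / 2
= (17 - (11)) / 2
= 6 / 2
= 3

3


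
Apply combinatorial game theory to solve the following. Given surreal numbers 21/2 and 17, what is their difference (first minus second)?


x = 21/2, y = 17
Converting to common denominator: 2
x = 21/2, y = 34/2
x - y = 21/2 - 17 = -13/2

-13/2


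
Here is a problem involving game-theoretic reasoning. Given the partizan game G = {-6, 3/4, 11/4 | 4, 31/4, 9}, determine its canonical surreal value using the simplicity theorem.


Left options: {-6, 3/4, 11/4}, max = 11/4
Right options: {4, 31/4, 9}, min = 4
All options are numbers and max(Left) < min(Right), so by the simplicity theorem the value is the simplest (earliest-born) number strictly between 11/4 and 4.
The only integer strictly between 11/4 and 4 is 3.
No non-integer in the interval can be simpler: if x is a non-integer in the interval, then floor(x) or ceil(x) also lies in the interval (the interval contains an integer), and both are proper prefixes of x's sign expansion, i.e. born earlier. So the game value is 3.
Game value = 3

3


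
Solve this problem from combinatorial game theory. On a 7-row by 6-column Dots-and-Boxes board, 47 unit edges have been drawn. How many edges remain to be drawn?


Grid: 7 x 6 boxes, i.e. 8 rows and 7 columns of dots.
Horizontal edges: (rows + 1) * cols = 8 * 6 = 48
Vertical edges: rows * (cols + 1) = 7 * 7 = 49
Total edges: 48 + 49 = 97
Edges drawn: 47
Remaining: 97 - 47 = 50

50


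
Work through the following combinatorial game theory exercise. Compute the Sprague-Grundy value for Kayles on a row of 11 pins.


Kayles: a move removes 1 or 2 adjacent pins from a contiguous row.
Removing pins from a row of k leaves two independent rows (a, b) with a + b = k - 1 (one pin) or a + b = k - 2 (two pins); an end removal gives a = 0.
By Sprague-Grundy, G(k) = mex{ G(a) XOR G(b) } over all these splits. G(0) = 0.
G(1): splits (0,0):0^0=0 -> mex({0}) = 1
G(2): splits (0,1):0^1=1 (0,0):0^0=0 -> mex({0, 1}) = 2
G(3): splits (0,2):0^2=2 (1,1):1^1=0 (0,1):0^1=1 -> mex({0, 1, 2}) = 3
G(4): splits (0,3):0^3=3 (1,2):1^2=3 (0,2):0^2=2 (1,1):1^1=0 -> mex({0, 2, 3}) = 1
G(5): splits (0,4):0^1=1 (1,3):1^3=2 (2,2):2^2=0 (0,3):0^3=3 (1,2):1^2=3 -> mex({0, 1, 2, 3}) = 4
G(6) = mex({0, 1, 2, 4}) = 3
G(7) = mex({0, 1, 3, 4, 5}) = 2
G(8) = mex({0, 2, 3, 5, 6}) = 1
G(9) = mex({0, 1, 2, 3, 6, 7}) = 4
G(10) = mex({0, 1, 3, 4, 5, 7}) = 2
G(11) = mex({0, 1, 2, 3, 4, 5}) = 6
Therefore G(11) = 6.

6


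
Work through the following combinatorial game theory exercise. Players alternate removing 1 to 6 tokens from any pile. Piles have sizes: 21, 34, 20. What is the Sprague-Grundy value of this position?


Subtraction set: {1, 2, 3, 4, 5, 6}
For this subtraction set, G(n) = n mod 7 (period = max + 1 = 7).
Pile 1 (size 21): G(21) = 21 mod 7 = 0
Pile 2 (size 34): G(34) = 34 mod 7 = 6
Pile 3 (size 20): G(20) = 20 mod 7 = 6
Total Grundy value = XOR of all: 0 XOR 6 XOR 6 = 0

0


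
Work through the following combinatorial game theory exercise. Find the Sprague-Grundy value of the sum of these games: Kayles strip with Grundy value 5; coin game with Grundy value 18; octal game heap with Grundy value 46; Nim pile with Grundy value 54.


By the Sprague-Grundy theorem, the Grundy value of a sum of games is the XOR of individual Grundy values.
Kayles strip: Grundy value = 5. Running XOR: 0 XOR 5 = 5
coin game: Grundy value = 18. Running XOR: 5 XOR 18 = 23
octal game heap: Grundy value = 46. Running XOR: 23 XOR 46 = 57
Nim pile: Grundy value = 54. Running XOR: 57 XOR 54 = 15
The combined Grundy value is 15.

15


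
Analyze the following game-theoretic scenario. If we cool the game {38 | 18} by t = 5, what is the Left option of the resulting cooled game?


Original game: {38 | 18} (a switch {a | b} with a > b).
Cooling by t (for t below the temperature (a - b)/2 = 10) taxes each move by t: {a | b} cooled by t is {a - t | b + t}.
Cooling amount: t = 5
Cooled Left option: 38 - 5 = 33
Cooled Right option: 18 + 5 = 23
Cooled game: {33 | 23}
Left option = 33

33


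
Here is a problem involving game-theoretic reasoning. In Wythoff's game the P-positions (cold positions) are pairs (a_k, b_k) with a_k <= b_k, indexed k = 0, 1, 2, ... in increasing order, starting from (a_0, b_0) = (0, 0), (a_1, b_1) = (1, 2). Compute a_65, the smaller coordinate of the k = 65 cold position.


By Wythoff's theorem, a_k = floor(k * phi) and b_k = floor(k * phi^2) = a_k + k, where phi = (1 + sqrt(5))/2 is the golden ratio.
phi = (1 + sqrt(5))/2 = 1.618034
k = 65
k * phi = 65 * 1.618034 = 105.172209
a_65 = floor(k * phi) = 105

105


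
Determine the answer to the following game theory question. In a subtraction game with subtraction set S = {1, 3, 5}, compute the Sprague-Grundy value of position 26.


The subtraction set is S = {1, 3, 5}.
G(k) = mex{ G(k - s) : s in S, s <= k }. We compute iteratively: G(0) = 0.
G(1) = mex({0}) = 1
G(2) = mex({1}) = 0
G(3) = mex({0}) = 1
G(4) = mex({1}) = 0
G(5) = mex({0}) = 1
G(6) = mex({1}) = 0
Observe that G(2)..G(6) = 0, 1, 0, 1, 0 repeats G(0)..G(4) = 0, 1, 0, 1, 0.
For k >= max(S) = 5, G(k) is determined by the previous 5 values G(k-5)..G(k-1); a window of 5 consecutive values has recurred shifted by 2, so by induction G(k + 2) = G(k) for all k >= 0: the sequence is periodic from the start with period 2.
One period: G(0..1) = 0, 1.
26 mod 2 = 0, so G(26) = G(0) = 0.

0


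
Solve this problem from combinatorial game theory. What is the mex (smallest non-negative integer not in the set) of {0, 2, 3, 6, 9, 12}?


Set = {0, 2, 3, 6, 9, 12}
0 is in the set.
1 is NOT in the set. This is the mex.
mex = 1

1


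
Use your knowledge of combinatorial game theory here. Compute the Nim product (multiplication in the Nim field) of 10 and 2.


Nim multiplication is bilinear over XOR: (u XOR v) * w = (u*w) XOR (v*w).
So we split each operand into its bit components and XOR the pairwise Nim products.
10 = 2 + 8 (as XOR of powers of 2).
2 = 2 (as XOR of powers of 2).
Using the standard Nim-product table on single bits:
  2*2 = 3,   2*4 = 8,   2*8 = 12,
  4*4 = 6,   4*8 = 11,  8*8 = 13,
and  1*x = x (identity), k*l = l*k (commutative).
Pairwise Nim products:
  2 * 2 = 3
  8 * 2 = 12
XOR them: 3 XOR 12 = 15.
Result: 10 * 2 = 15 (in Nim).

15


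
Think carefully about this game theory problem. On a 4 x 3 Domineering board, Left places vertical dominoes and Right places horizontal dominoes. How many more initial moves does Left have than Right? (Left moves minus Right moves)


Board is 4 x 3 (rows x cols).
Left (vertical) placements: (rows-1) * cols = 3 * 3 = 9
Right (horizontal) placements: rows * (cols-1) = 4 * 2 = 8
Advantage = Left - Right = 9 - 8 = 1

1


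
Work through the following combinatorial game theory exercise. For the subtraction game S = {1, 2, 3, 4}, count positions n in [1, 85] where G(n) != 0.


Subtraction set S = {1, 2, 3, 4}, so G(n) = n mod 5.
G(n) = 0 when n is a multiple of 5.
Multiples of 5 in [1, 85]: 17
N-positions (nonzero Grundy) = 85 - 17 = 68

68


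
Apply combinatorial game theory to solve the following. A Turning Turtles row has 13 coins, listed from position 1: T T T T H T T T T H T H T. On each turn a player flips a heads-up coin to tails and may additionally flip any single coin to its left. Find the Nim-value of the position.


Coins: T T T T H T T T T H T H T
Key fact: a single head at position k behaves exactly like a Nim heap of size k (turning it to T and optionally flipping a coin at j < k corresponds to moving the heap from k to j, or to 0), and heads combine as a disjunctive sum (two heads at the same place would cancel, matching j XOR j = 0). So the Nim-value is the XOR of the 1-indexed positions of the heads.
Face-up positions (1-indexed): [5, 10, 12]
XOR 0 with 5: 0 XOR 5 = 5
XOR 5 with 10: 5 XOR 10 = 15
XOR 15 with 12: 15 XOR 12 = 3
Nim-value = 3

3


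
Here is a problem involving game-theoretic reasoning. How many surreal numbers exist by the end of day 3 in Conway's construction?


Day 0: {|} = 0 is born. Count = 1.
Day n: the number of surreal numbers born by day n is 2^(n+1) - 1.
By day 0: 2^1 - 1 = 1
By day 1: 2^2 - 1 = 3
By day 2: 2^3 - 1 = 7
By day 3: 2^4 - 1 = 15
By day 3: 15 surreal numbers.

15


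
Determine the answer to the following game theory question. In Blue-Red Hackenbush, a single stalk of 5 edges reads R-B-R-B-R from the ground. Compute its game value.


Edges (from ground): R-B-R-B-R
By Berlekamp's sign-expansion rule, a Blue-Red Hackenbush stalk has the value of the surreal number whose sign sequence is the edge sequence with B -> + and R -> -.
Sign sequence: -+-+-
Trace the sign expansion in the surreal number tree, starting from 0:
Edge 1: R (sign -) -> bounds (-inf, 0), value = -1
Edge 2: B (sign +) -> bounds (-1, 0), value = -1/2
Edge 3: R (sign -) -> bounds (-1, -1/2), value = -3/4
Edge 4: B (sign +) -> bounds (-3/4, -1/2), value = -5/8
Edge 5: R (sign -) -> bounds (-3/4, -5/8), value = -11/16
Game value = -11/16

-11/16


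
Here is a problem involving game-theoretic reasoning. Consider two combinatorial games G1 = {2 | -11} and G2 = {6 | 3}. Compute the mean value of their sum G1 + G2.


G1 = {2 | -11}, G2 = {6 | 3}
Each is a switch {a | b} with numbers a > b; its mean value is (a + b)/2, and mean value is additive over game sums: m(G1 + G2) = m(G1) + m(G2).
Mean of G1 = (2 + (-11))/2 = -9/2 = -9/2
Mean of G2 = (6 + (3))/2 = 9/2 = 9/2
Mean of G1 + G2 = -9/2 + 9/2 = 0

0


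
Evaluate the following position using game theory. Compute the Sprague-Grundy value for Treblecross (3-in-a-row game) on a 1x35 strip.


Treblecross: place X on empty cells; 3-in-a-row wins.
Playing within two cells of an existing X lets the opponent win at once, so sensible play treats the cells i-2..i+2 around each X as dead. The player left with no safe cell loses, so this is a normal-play take-away game on strips of safe cells.
Placing X at cell i (0-indexed) of a strip of k safe cells leaves independent strips of sizes max(0, i-2) and max(0, k-i-3). Hence G(k) = mex{ G(max(0,i-2)) XOR G(max(0,k-i-3)) : 0 <= i < k }, with G(0) = 0.
G(1): splits (0,0):0^0=0 -> mex({0}) = 1
G(2): splits (0,0):0^0=0 -> mex({0}) = 1
G(3): splits (0,0):0^0=0 -> mex({0}) = 1
G(4): splits (0,1):0^1=1 (0,0):0^0=0 -> mex({0, 1}) = 2
G(5): splits (0,2):0^1=1 (0,1):0^1=1 (0,0):0^0=0 -> mex({0, 1}) = 2
G(6) = mex({1}) = 0
G(7) = mex({0, 1, 2}) = 3
G(8) = mex({0, 1, 2}) = 3
G(9) = mex({0, 2}) = 1
G(10) = mex({0, 2, 3}) = 1
G(11) = mex({0, 3}) = 1
G(12) = mex({1, 3}) = 0
G(13) = mex({0, 1, 2, 3}) = 4
G(14) = mex({0, 1, 2}) = 3
G(15) = mex({0, 1, 2}) = 3
G(16) = mex({0, 1, 2, 4}) = 3
G(17) = mex({0, 1, 3, 4}) = 2
G(18) = mex({0, 1, 3, 4}) = 2
G(19) = mex({0, 1, 3, 5}) = 2
G(20) = mex({0, 1, 2, 3, 5}) = 4
G(21) = mex({0, 1, 2, 3, 5}) = 4
G(22) = mex({1, 2, 6}) = 0
G(23) = mex({0, 1, 2, 3, 4, 6}) = 5
G(24) = mex({0, 1, 2, 3, 4}) = 5
G(25) = mex({0, 1, 3, 4, 7}) = 2
G(26) = mex({0, 1, 3, 4, 5, 7}) = 2
G(27) = mex({0, 1, 3, 5}) = 2
G(28) = mex({0, 1, 2, 5}) = 3
G(29) = mex({0, 1, 2, 4, 5, 6}) = 3
G(30) = mex({1, 2, 4, 6}) = 0
G(31) = mex({0, 1, 2, 3, 4, 6}) = 5
G(32) = mex({1, 2, 3, 4, 7}) = 0
G(33) = mex({0, 3, 7}) = 1
G(34) = mex({0, 2, 3, 5, 7}) = 1
G(35) = mex({0, 2, 3, 5, 6}) = 1
Therefore G(35) = 1.

1


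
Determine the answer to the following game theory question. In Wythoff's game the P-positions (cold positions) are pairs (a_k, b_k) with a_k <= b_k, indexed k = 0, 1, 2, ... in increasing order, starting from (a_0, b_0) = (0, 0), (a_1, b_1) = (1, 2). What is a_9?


By Wythoff's theorem, a_k = floor(k * phi) and b_k = floor(k * phi^2) = a_k + k, where phi = (1 + sqrt(5))/2 is the golden ratio.
phi = (1 + sqrt(5))/2 = 1.618034
k = 9
k * phi = 9 * 1.618034 = 14.562306
a_9 = floor(k * phi) = 14

14


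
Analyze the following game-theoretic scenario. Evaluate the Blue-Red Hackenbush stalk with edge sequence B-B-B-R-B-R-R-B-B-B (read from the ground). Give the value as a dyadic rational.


Edges (from ground): B-B-B-R-B-R-R-B-B-B
By Berlekamp's sign-expansion rule, a Blue-Red Hackenbush stalk has the value of the surreal number whose sign sequence is the edge sequence with B -> + and R -> -.
Sign sequence: +++-+--+++
Trace the sign expansion in the surreal number tree, starting from 0:
Edge 1: B (sign +) -> bounds (0, +inf), value = 1
Edge 2: B (sign +) -> bounds (1, +inf), value = 2
Edge 3: B (sign +) -> bounds (2, +inf), value = 3
Edge 4: R (sign -) -> bounds (2, 3), value = 5/2
Edge 5: B (sign +) -> bounds (5/2, 3), value = 11/4
Edge 6: R (sign -) -> bounds (5/2, 11/4), value = 21/8
Edge 7: R (sign -) -> bounds (5/2, 21/8), value = 41/16
Edge 8: B (sign +) -> bounds (41/16, 21/8), value = 83/32
Edge 9: B (sign +) -> bounds (83/32, 21/8), value = 167/64
Edge 10: B (sign +) -> bounds (167/64, 21/8), value = 335/128
Game value = 335/128

335/128


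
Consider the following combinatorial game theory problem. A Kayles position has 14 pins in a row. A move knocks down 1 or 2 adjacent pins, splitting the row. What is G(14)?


Kayles: a move removes 1 or 2 adjacent pins from a contiguous row.
Removing pins from a row of k leaves two independent rows (a, b) with a + b = k - 1 (one pin) or a + b = k - 2 (two pins); an end removal gives a = 0.
By Sprague-Grundy, G(k) = mex{ G(a) XOR G(b) } over all these splits. G(0) = 0.
G(1): splits (0,0):0^0=0 -> mex({0}) = 1
G(2): splits (0,1):0^1=1 (0,0):0^0=0 -> mex({0, 1}) = 2
G(3): splits (0,2):0^2=2 (1,1):1^1=0 (0,1):0^1=1 -> mex({0, 1, 2}) = 3
G(4): splits (0,3):0^3=3 (1,2):1^2=3 (0,2):0^2=2 (1,1):1^1=0 -> mex({0, 2, 3}) = 1
G(5): splits (0,4):0^1=1 (1,3):1^3=2 (2,2):2^2=0 (0,3):0^3=3 (1,2):1^2=3 -> mex({0, 1, 2, 3}) = 4
G(6) = mex({0, 1, 2, 4}) = 3
G(7) = mex({0, 1, 3, 4, 5}) = 2
G(8) = mex({0, 2, 3, 5, 6}) = 1
G(9) = mex({0, 1, 2, 3, 6, 7}) = 4
G(10) = mex({0, 1, 3, 4, 5, 7}) = 2
G(11) = mex({0, 1, 2, 3, 4, 5}) = 6
G(12) = mex({0, 1, 2, 3, 5, 6, 7}) = 4
G(13) = mex({0, 2, 3, 4, 6, 7}) = 1
G(14) = mex({0, 1, 4, 5, 6, 7}) = 2
Therefore G(14) = 2.

2


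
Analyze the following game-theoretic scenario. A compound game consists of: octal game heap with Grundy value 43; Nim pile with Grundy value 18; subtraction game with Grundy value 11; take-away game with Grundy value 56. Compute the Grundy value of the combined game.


By the Sprague-Grundy theorem, the Grundy value of a sum of games is the XOR of individual Grundy values.
octal game heap: Grundy value = 43. Running XOR: 0 XOR 43 = 43
Nim pile: Grundy value = 18. Running XOR: 43 XOR 18 = 57
subtraction game: Grundy value = 11. Running XOR: 57 XOR 11 = 50
take-away game: Grundy value = 56. Running XOR: 50 XOR 56 = 10
The combined Grundy value is 10.

10


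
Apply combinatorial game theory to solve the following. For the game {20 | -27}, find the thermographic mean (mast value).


Game = {20 | -27}, a switch {a | b} with numbers a > b.
Its thermograph has left wall a - t and right wall b + t, which meet at t = (a - b)/2, where both equal (a + b)/2. So the mast (mean value) is at (a + b)/2.
Mean = (20 + (-27))/2 = -7/2 = -7/2

-7/2


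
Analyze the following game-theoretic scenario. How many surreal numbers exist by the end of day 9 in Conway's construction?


Day 0: {|} = 0 is born. Count = 1.
Day n: the number of surreal numbers born by day n is 2^(n+1) - 1.
By day 0: 2^1 - 1 = 1
By day 1: 2^2 - 1 = 3
By day 2: 2^3 - 1 = 7
By day 3: 2^4 - 1 = 15
By day 4: 2^5 - 1 = 31
By day 5: 2^6 - 1 = 63
By day 6: 2^7 - 1 = 127
By day 7: 2^8 - 1 = 255
By day 8: 2^9 - 1 = 511
By day 9: 2^10 - 1 = 1023
By day 9: 1023 surreal numbers.

1023


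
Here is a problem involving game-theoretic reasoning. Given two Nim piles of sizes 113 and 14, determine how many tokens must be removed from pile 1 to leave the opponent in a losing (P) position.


Piles: 113 and 14
Current XOR: 113 XOR 14 = 127 (non-zero, so this is an N-position).
To make the XOR zero, we need to find a move that balances the piles.
For pile 1 (size 113): target = 113 XOR 127 = 14
We reduce pile 1 from 113 to 14.
Tokens removed: 113 - 14 = 99
Verification: 14 XOR 14 = 0

99


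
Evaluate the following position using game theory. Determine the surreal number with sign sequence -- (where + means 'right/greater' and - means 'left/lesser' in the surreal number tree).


Sign expansion: --
Rule: track bounds (lo, hi), initially (-inf, +inf). On '+', the current value becomes lo and we move to the simplest number in (value, hi): value + 1 if hi = +inf, otherwise the midpoint (value + hi)/2. On '-', the current value becomes hi and we move to value - 1 if lo = -inf, otherwise the midpoint (lo + value)/2.
Start at 0.
Step 1: sign = -, move left. Bounds: (-inf, 0). Value = -1
Step 2: sign = -, move left. Bounds: (-inf, -1). Value = -2
The surreal number with sign expansion -- is -2.

-2


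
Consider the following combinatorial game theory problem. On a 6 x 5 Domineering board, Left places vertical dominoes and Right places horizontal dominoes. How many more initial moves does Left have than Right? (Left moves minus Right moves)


Board is 6 x 5 (rows x cols).
Left (vertical) placements: (rows-1) * cols = 5 * 5 = 25
Right (horizontal) placements: rows * (cols-1) = 6 * 4 = 24
Advantage = Left - Right = 25 - 24 = 1

1


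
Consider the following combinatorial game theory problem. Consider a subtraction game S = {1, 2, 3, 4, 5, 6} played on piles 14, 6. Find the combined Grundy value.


Subtraction set: {1, 2, 3, 4, 5, 6}
For this subtraction set, G(n) = n mod 7 (period = max + 1 = 7).
Pile 1 (size 14): G(14) = 14 mod 7 = 0
Pile 2 (size 6): G(6) = 6 mod 7 = 6
Total Grundy value = XOR of all: 0 XOR 6 = 6

6


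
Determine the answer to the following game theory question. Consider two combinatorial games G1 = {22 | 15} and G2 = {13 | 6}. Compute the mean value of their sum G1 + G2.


G1 = {22 | 15}, G2 = {13 | 6}
Each is a switch {a | b} with numbers a > b; its mean value is (a + b)/2, and mean value is additive over game sums: m(G1 + G2) = m(G1) + m(G2).
Mean of G1 = (22 + (15))/2 = 37/2 = 37/2
Mean of G2 = (13 + (6))/2 = 19/2 = 19/2
Mean of G1 + G2 = 37/2 + 19/2 = 28

28


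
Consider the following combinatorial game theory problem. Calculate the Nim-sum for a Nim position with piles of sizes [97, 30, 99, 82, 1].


We need the XOR (exclusive or) of all pile sizes.
After XOR-ing pile 1 (size 97): 0 XOR 97 = 97
After XOR-ing pile 2 (size 30): 97 XOR 30 = 127
After XOR-ing pile 3 (size 99): 127 XOR 99 = 28
After XOR-ing pile 4 (size 82): 28 XOR 82 = 78
After XOR-ing pile 5 (size 1): 78 XOR 1 = 79
The Nim-value of this position is 79.

79


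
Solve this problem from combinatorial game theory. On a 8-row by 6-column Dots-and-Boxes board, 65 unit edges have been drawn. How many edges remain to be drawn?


Grid: 8 x 6 boxes, i.e. 9 rows and 7 columns of dots.
Horizontal edges: (rows + 1) * cols = 9 * 6 = 54
Vertical edges: rows * (cols + 1) = 8 * 7 = 56
Total edges: 54 + 56 = 110
Edges drawn: 65
Remaining: 110 - 65 = 45

45


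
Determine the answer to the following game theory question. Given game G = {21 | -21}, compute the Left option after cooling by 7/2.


Original game: {21 | -21} (a switch {a | b} with a > b).
Cooling by t (for t below the temperature (a - b)/2 = 21) taxes each move by t: {a | b} cooled by t is {a - t | b + t}.
Cooling amount: t = 7/2
Cooled Left option: 21 - 7/2 = 35/2
Cooled Right option: -21 + 7/2 = -35/2
Cooled game: {35/2 | -35/2}
Left option = 35/2

35/2


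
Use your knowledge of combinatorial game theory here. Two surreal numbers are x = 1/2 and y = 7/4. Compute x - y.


x = 1/2, y = 7/4
Converting to common denominator: 4
x = 2/4, y = 7/4
x - y = 1/2 - 7/4 = -5/4

-5/4


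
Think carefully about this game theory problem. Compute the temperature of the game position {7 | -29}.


The game is {7 | -29}, a switch {a | b} with numbers a > b.
Cooling {a | b} by t gives {a - t | b + t}, which stops being hot when a - t = b + t, i.e. at t = (a - b)/2. So the temperature of a switch is (a - b)/2.
Temperature = (Left option - Right option) / 2
= (7 - (-29)) / 2
= 36 / 2
= 18

18


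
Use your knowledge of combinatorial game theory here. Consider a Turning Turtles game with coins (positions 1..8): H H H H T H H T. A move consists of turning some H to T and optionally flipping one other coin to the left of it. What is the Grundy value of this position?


Coins: H H H H T H H T
Key fact: a single head at position k behaves exactly like a Nim heap of size k (turning it to T and optionally flipping a coin at j < k corresponds to moving the heap from k to j, or to 0), and heads combine as a disjunctive sum (two heads at the same place would cancel, matching j XOR j = 0). So the Nim-value is the XOR of the 1-indexed positions of the heads.
Face-up positions (1-indexed): [1, 2, 3, 4, 6, 7]
XOR 0 with 1: 0 XOR 1 = 1
XOR 1 with 2: 1 XOR 2 = 3
XOR 3 with 3: 3 XOR 3 = 0
XOR 0 with 4: 0 XOR 4 = 4
XOR 4 with 6: 4 XOR 6 = 2
XOR 2 with 7: 2 XOR 7 = 5
Nim-value = 5

5


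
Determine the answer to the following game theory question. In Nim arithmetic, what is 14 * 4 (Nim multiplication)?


Nim multiplication is bilinear over XOR: (u XOR v) * w = (u*w) XOR (v*w).
So we split each operand into its bit components and XOR the pairwise Nim products.
14 = 2 + 4 + 8 (as XOR of powers of 2).
4 = 4 (as XOR of powers of 2).
Using the standard Nim-product table on single bits:
  2*2 = 3,   2*4 = 8,   2*8 = 12,
  4*4 = 6,   4*8 = 11,  8*8 = 13,
and  1*x = x (identity), k*l = l*k (commutative).
Pairwise Nim products:
  2 * 4 = 8
  4 * 4 = 6
  8 * 4 = 11
XOR them: 8 XOR 6 XOR 11 = 5.
Result: 14 * 4 = 5 (in Nim).

5


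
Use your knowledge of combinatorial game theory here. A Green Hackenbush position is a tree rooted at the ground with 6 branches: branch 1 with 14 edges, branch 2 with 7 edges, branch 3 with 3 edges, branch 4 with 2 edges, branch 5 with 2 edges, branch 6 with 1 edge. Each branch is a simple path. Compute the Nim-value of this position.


The tree has 6 branches from the ground vertex.
In Green Hackenbush, the Nim-value of a simple path of length k is k.
Branch 1: length 14, Nim-value = 14
Branch 2: length 7, Nim-value = 7
Branch 3: length 3, Nim-value = 3
Branch 4: length 2, Nim-value = 2
Branch 5: length 2, Nim-value = 2
Branch 6: length 1, Nim-value = 1
Total Nim-value = XOR of all branch values:
0 XOR 14 = 14
14 XOR 7 = 9
9 XOR 3 = 10
10 XOR 2 = 8
8 XOR 2 = 10
10 XOR 1 = 11
Nim-value of the tree = 11

11


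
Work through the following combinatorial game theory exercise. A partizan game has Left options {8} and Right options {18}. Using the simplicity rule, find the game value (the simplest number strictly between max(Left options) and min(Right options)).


Left options: {8}, max = 8
Right options: {18}, min = 18
All options are numbers and max(Left) < min(Right), so by the simplicity theorem the value is the simplest (earliest-born) number strictly between 8 and 18.
Integers 9 through 17 all lie strictly between 8 and 18.
Among integers, the simplest (lowest birthday = smallest |n|; 0 is born on day 0, +-n on day n) is 9.
No non-integer in the interval can be simpler: if x is a non-integer in the interval, then floor(x) or ceil(x) also lies in the interval (the interval contains an integer), and both are proper prefixes of x's sign expansion, i.e. born earlier. So the game value is 9.
Game value = 9

9


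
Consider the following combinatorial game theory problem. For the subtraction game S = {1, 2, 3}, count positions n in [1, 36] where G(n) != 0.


Subtraction set S = {1, 2, 3}, so G(n) = n mod 4.
G(n) = 0 when n is a multiple of 4.
Multiples of 4 in [1, 36]: 9
N-positions (nonzero Grundy) = 36 - 9 = 27

27


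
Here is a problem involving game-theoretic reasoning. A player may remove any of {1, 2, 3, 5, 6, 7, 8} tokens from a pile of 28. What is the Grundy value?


The subtraction set is S = {1, 2, 3, 5, 6, 7, 8}.
G(k) = mex{ G(k - s) : s in S, s <= k }. We compute iteratively: G(0) = 0.
G(1) = mex({0}) = 1
G(2) = mex({0, 1}) = 2
G(3) = mex({0, 1, 2}) = 3
G(4) = mex({1, 2, 3}) = 0
G(5) = mex({0, 2, 3}) = 1
G(6) = mex({0, 1, 3}) = 2
G(7) = mex({0, 1, 2}) = 3
G(8) = mex({0, 1, 2, 3}) = 4
G(9) = mex({0, 1, 2, 3, 4}) = 5
G(10) = mex({0, 1, 2, 3, 4, 5}) = 6
G(11) = mex({0, 1, 2, 3, 4, 5, 6}) = 7
G(12) = mex({0, 1, 2, 3, 5, 6, 7}) = 4
G(13) = mex({1, 2, 3, 4, 6, 7}) = 0
G(14) = mex({0, 2, 3, 4, 5, 7}) = 1
G(15) = mex({0, 1, 3, 4, 5, 6}) = 2
G(16) = mex({0, 1, 2, 4, 5, 6, 7}) = 3
G(17) = mex({1, 2, 3, 4, 5, 6, 7}) = 0
G(18) = mex({0, 2, 3, 4, 6, 7}) = 1
G(19) = mex({0, 1, 3, 4, 7}) = 2
G(20) = mex({0, 1, 2, 4}) = 3
Observe that G(13)..G(20) = 0, 1, 2, 3, 0, 1, 2, 3 repeats G(0)..G(7) = 0, 1, 2, 3, 0, 1, 2, 3.
For k >= max(S) = 8, G(k) is determined by the previous 8 values G(k-8)..G(k-1); a window of 8 consecutive values has recurred shifted by 13, so by induction G(k + 13) = G(k) for all k >= 0: the sequence is periodic from the start with period 13.
One period: G(0..12) = 0, 1, 2, 3, 0, 1, 2, 3, 4, 5, 6, 7, 4.
28 mod 13 = 2, so G(28) = G(2) = 2.

2
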